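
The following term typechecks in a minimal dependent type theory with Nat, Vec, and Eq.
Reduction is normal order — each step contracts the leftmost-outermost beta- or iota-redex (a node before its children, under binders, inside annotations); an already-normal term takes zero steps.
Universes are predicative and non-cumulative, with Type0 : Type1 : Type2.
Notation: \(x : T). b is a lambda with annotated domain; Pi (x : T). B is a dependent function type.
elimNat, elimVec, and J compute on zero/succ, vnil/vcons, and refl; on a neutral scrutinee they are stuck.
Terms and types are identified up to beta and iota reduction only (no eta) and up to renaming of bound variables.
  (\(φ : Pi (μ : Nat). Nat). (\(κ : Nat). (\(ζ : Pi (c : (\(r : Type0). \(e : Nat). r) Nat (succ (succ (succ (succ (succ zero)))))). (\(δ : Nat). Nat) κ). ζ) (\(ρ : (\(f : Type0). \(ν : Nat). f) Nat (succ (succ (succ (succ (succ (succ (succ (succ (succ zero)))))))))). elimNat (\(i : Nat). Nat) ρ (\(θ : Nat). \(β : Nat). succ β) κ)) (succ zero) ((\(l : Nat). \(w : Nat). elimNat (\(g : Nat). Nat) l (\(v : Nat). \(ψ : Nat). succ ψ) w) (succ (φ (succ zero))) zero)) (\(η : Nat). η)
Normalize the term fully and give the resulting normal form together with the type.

reduced normal form:
  succ (succ (succ zero))
inferred type:
  Nat


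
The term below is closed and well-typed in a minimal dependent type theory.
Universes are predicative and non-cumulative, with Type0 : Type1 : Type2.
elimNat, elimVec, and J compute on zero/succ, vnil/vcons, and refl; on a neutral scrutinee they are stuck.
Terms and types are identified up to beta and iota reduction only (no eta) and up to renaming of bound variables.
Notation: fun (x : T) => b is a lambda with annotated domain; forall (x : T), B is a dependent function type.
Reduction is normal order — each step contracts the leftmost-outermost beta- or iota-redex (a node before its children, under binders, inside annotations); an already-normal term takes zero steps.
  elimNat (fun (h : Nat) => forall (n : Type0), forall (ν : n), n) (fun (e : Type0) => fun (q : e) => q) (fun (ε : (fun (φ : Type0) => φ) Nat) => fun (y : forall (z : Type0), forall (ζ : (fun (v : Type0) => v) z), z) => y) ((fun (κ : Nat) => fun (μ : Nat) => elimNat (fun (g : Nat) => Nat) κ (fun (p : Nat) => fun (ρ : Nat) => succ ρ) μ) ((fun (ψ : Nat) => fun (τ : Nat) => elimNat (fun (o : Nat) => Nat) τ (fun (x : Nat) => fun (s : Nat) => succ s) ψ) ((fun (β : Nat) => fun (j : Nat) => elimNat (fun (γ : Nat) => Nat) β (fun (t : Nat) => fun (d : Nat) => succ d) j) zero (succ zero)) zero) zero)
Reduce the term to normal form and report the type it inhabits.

resulting normal form:
  fun (h : Type0) => fun (n : h) => n
inferred type:
  forall (h : Type0), forall (n : h), h
observation: the term reaches its normal form after 21 normal-order steps.


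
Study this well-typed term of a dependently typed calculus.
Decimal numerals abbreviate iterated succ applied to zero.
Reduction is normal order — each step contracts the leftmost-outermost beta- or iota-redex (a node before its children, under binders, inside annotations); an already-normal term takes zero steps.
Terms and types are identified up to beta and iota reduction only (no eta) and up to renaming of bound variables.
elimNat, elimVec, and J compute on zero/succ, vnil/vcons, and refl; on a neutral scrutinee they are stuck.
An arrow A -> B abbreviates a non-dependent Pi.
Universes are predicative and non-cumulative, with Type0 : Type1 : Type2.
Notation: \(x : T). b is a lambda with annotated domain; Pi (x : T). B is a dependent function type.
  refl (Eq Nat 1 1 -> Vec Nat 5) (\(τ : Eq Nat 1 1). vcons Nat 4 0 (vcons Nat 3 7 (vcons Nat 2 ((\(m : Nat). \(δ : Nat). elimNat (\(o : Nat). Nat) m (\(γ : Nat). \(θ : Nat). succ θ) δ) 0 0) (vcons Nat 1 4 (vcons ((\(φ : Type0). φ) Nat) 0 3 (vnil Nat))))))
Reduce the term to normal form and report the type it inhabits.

reduced normal form:
  refl (Eq Nat 1 1 -> Vec Nat 5) (\(τ : Eq Nat 1 1). vcons Nat 4 0 (vcons Nat 3 7 (vcons Nat 2 0 (vcons Nat 1 4 (vcons Nat 0 3 (vnil Nat))))))
type:
  Eq (Eq Nat 1 1 -> Vec Nat 5) (\(τ : Eq Nat 1 1). vcons Nat 4 0 (vcons Nat 3 7 (vcons Nat 2 0 (vcons Nat 1 4 (vcons Nat 0 3 (vnil Nat)))))) (\(m : Eq Nat 1 1). vcons Nat 4 0 (vcons Nat 3 7 (vcons Nat 2 0 (vcons Nat 1 4 (vcons Nat 0 3 (vnil Nat))))))
observation: the leftmost-outermost redex is a beta-redex, and normalization takes 4 steps.


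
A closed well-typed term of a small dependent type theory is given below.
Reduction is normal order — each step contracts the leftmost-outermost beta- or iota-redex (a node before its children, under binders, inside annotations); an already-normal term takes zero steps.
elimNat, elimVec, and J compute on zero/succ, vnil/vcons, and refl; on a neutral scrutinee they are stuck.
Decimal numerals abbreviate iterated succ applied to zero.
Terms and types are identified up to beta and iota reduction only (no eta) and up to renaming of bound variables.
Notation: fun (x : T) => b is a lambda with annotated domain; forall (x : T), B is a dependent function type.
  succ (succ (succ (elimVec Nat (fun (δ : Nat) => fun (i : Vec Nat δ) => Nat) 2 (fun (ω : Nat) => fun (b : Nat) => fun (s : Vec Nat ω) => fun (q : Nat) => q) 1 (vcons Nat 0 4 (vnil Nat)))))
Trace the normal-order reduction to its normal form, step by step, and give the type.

normal-order reduction sequence:
  succ (succ (succ (elimVec Nat (fun (δ : Nat) => fun (i : Vec Nat δ) => Nat) 2 (fun (ω : Nat) => fun (b : Nat) => fun (s : Vec Nat ω) => fun (q : Nat) => q) 1 (vcons Nat 0 4 (vnil Nat)))))
  ~> succ (succ (succ ((fun (δ : Nat) => fun (i : Nat) => fun (ω : Vec Nat δ) => fun (b : Nat) => b) 0 4 (vnil Nat) (elimVec Nat (fun (s : Nat) => fun (q : Vec Nat s) => Nat) 2 (fun (ψ : Nat) => fun (ε : Nat) => fun (e : Vec Nat ψ) => fun (f : Nat) => f) 0 (vnil Nat)))))
  ~> succ (succ (succ ((fun (δ : Nat) => fun (i : Vec Nat 0) => fun (ω : Nat) => ω) 4 (vnil Nat) (elimVec Nat (fun (b : Nat) => fun (s : Vec Nat b) => Nat) 2 (fun (q : Nat) => fun (ψ : Nat) => fun (ε : Vec Nat q) => fun (e : Nat) => e) 0 (vnil Nat)))))
  ~> succ (succ (succ ((fun (δ : Vec Nat 0) => fun (i : Nat) => i) (vnil Nat) (elimVec Nat (fun (ω : Nat) => fun (b : Vec Nat ω) => Nat) 2 (fun (s : Nat) => fun (q : Nat) => fun (ψ : Vec Nat s) => fun (ε : Nat) => ε) 0 (vnil Nat)))))
  ~> succ (succ (succ ((fun (δ : Nat) => δ) (elimVec Nat (fun (i : Nat) => fun (ω : Vec Nat i) => Nat) 2 (fun (b : Nat) => fun (s : Nat) => fun (q : Vec Nat b) => fun (ψ : Nat) => ψ) 0 (vnil Nat)))))
  ~> succ (succ (succ (elimVec Nat (fun (δ : Nat) => fun (i : Vec Nat δ) => Nat) 2 (fun (ω : Nat) => fun (b : Nat) => fun (s : Vec Nat ω) => fun (q : Nat) => q) 0 (vnil Nat))))
  ~> 5
the term's type:
  Nat


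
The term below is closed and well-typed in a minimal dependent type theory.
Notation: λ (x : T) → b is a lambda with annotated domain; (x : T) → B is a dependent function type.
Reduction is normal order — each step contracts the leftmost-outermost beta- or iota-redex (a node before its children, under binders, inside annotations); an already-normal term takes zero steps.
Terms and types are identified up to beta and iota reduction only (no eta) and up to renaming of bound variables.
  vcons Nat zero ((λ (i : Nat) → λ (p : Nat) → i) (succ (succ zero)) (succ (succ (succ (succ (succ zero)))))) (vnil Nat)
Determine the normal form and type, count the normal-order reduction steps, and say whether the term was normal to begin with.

normal form:
  vcons Nat zero (succ (succ zero)) (vnil Nat)
the term's type:
  Vec Nat (succ zero)
steps to reach normal form (normal order): 2
term was already normal: no
first contracted redex: a beta-redex


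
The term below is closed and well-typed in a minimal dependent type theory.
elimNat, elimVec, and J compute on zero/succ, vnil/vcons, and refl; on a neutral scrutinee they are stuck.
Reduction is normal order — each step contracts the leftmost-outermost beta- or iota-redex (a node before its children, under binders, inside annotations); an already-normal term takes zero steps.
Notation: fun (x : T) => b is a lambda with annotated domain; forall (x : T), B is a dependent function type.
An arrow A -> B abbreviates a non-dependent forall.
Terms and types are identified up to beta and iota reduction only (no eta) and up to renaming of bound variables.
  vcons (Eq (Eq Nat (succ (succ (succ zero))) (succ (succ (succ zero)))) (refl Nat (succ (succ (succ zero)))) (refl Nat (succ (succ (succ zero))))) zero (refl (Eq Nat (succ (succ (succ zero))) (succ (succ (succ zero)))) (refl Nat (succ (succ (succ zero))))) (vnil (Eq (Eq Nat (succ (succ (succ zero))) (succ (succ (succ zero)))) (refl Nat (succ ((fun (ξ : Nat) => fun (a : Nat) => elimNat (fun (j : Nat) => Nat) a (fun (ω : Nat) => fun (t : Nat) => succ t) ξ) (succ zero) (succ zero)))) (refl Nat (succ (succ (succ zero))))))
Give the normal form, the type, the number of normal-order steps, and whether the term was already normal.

resulting normal form:
  vcons (Eq (Eq Nat (succ (succ (succ zero))) (succ (succ (succ zero)))) (refl Nat (succ (succ (succ zero)))) (refl Nat (succ (succ (succ zero))))) zero (refl (Eq Nat (succ (succ (succ zero))) (succ (succ (succ zero)))) (refl Nat (succ (succ (succ zero))))) (vnil (Eq (Eq Nat (succ (succ (succ zero))) (succ (succ (succ zero)))) (refl Nat (succ (succ (succ zero)))) (refl Nat (succ (succ (succ zero))))))
type:
  Vec (Eq (Eq Nat (succ (succ (succ zero))) (succ (succ (succ zero)))) (refl Nat (succ (succ (succ zero)))) (refl Nat (succ (succ (succ zero))))) (succ zero)
reduction steps (normal order): 6
already normal: no
first redex: a beta-redex


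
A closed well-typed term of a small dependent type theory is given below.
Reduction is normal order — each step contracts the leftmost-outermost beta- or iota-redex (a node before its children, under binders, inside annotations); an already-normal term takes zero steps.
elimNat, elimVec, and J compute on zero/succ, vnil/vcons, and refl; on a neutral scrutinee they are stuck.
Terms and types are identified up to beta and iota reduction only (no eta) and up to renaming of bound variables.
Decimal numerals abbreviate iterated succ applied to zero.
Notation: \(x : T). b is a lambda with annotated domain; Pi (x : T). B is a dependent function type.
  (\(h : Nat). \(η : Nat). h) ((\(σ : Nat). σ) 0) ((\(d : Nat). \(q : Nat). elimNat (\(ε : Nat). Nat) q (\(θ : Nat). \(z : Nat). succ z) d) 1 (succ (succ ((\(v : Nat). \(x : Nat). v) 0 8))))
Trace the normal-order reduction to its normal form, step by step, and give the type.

reduction (normal order):
  (\(h : Nat). \(η : Nat). h) ((\(σ : Nat). σ) 0) ((\(d : Nat). \(q : Nat). elimNat (\(ε : Nat). Nat) q (\(θ : Nat). \(z : Nat). succ z) d) 1 (succ (succ ((\(v : Nat). \(x : Nat). v) 0 8))))
  ~> (\(h : Nat). (\(η : Nat). η) 0) ((\(σ : Nat). \(d : Nat). elimNat (\(q : Nat). Nat) d (\(ε : Nat). \(θ : Nat). succ θ) σ) 1 (succ (succ ((\(z : Nat). \(v : Nat). z) 0 8))))
  ~> (\(h : Nat). h) 0
  ~> 0
inferred type:
  Nat


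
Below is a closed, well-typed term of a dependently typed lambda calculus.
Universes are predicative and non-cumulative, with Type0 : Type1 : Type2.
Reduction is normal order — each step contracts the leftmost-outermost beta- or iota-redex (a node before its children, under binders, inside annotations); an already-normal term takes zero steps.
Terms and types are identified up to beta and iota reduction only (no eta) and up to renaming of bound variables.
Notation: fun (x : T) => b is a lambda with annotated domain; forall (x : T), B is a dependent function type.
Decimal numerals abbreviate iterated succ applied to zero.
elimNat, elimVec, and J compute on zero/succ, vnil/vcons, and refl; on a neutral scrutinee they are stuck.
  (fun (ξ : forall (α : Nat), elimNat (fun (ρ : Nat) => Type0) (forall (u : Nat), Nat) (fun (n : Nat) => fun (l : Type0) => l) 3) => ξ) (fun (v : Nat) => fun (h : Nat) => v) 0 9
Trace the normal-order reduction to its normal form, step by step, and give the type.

normal-order reduction sequence:
  (fun (ξ : forall (α : Nat), elimNat (fun (ρ : Nat) => Type0) (forall (u : Nat), Nat) (fun (n : Nat) => fun (l : Type0) => l) 3) => ξ) (fun (v : Nat) => fun (h : Nat) => v) 0 9
  ~> (fun (ξ : Nat) => fun (α : Nat) => ξ) 0 9
  ~> (fun (ξ : Nat) => 0) 9
  ~> 0
the term's type:
  Nat


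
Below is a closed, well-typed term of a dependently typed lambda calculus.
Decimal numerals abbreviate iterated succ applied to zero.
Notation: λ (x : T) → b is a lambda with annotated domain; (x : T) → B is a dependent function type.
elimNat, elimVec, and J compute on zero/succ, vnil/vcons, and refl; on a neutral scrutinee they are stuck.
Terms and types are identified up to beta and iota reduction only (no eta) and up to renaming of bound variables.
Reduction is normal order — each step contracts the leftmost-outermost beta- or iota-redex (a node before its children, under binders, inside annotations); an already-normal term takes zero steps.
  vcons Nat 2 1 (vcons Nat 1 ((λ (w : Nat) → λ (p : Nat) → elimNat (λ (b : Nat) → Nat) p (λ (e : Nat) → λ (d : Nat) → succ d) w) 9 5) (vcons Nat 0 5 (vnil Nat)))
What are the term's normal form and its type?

reduced normal form:
  vcons Nat 2 1 (vcons Nat 1 14 (vcons Nat 0 5 (vnil Nat)))
inferred type:
  Vec Nat 3


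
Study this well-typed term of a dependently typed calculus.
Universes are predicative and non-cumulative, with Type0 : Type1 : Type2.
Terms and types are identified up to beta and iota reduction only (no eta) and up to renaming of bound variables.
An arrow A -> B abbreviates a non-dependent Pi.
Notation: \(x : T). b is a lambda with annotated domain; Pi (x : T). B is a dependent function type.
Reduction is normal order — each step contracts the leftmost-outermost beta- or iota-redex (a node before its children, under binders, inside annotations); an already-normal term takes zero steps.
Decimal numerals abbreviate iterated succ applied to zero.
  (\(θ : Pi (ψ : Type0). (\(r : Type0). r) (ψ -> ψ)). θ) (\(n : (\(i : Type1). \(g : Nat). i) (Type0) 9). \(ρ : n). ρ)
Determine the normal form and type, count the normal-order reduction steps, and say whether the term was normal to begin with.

resulting normal form:
  \(θ : Type0). \(ψ : θ). ψ
type:
  Pi (θ : Type0). θ -> θ
normal-order step count: 3
started in normal form: no
first contracted redex: a beta-redex


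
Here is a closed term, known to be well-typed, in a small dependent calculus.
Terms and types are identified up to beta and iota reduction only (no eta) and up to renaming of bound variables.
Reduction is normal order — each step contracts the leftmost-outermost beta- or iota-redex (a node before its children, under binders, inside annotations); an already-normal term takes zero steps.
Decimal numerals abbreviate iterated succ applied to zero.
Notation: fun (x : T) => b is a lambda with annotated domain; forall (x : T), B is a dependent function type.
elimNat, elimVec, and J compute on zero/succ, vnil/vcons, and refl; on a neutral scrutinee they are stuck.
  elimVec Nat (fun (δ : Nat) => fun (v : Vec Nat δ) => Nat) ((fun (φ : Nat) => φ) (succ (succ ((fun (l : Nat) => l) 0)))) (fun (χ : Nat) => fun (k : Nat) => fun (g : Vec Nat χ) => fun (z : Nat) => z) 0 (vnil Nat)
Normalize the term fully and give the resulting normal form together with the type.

reduced normal form:
  2
the term's type:
  Nat


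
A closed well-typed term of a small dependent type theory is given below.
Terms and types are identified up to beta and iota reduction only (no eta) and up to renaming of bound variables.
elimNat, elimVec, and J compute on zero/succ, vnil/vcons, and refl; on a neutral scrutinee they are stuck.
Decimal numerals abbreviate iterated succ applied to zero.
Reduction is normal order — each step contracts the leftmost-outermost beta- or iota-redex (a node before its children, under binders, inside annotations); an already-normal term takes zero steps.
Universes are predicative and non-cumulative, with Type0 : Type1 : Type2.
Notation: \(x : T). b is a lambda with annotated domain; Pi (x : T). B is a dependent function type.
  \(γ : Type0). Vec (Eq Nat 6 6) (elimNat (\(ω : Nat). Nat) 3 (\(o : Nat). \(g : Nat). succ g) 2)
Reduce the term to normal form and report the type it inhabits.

normal form:
  \(γ : Type0). Vec (Eq Nat 6 6) 5
the term's type:
  Pi (γ : Type0). Type0
observation: normalization takes exactly 7 steps under the normal-order strategy.


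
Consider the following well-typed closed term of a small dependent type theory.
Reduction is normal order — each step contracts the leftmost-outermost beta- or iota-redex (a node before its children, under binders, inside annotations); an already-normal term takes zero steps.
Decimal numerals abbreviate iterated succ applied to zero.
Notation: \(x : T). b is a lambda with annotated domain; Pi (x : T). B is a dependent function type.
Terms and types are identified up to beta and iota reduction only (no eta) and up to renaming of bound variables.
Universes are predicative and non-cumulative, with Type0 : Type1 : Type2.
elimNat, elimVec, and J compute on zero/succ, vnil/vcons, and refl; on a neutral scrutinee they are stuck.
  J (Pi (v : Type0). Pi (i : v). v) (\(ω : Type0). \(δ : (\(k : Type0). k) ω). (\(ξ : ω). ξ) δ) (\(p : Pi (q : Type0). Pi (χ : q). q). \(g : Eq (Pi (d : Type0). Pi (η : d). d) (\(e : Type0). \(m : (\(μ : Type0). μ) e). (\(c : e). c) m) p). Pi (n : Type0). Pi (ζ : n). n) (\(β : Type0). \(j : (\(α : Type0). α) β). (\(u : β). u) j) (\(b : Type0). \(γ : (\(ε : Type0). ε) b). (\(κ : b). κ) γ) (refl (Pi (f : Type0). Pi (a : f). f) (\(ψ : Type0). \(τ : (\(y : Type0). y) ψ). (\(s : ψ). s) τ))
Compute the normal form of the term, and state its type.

reduced normal form:
  \(v : Type0). \(i : v). i
type:
  Pi (v : Type0). Pi (i : v). v


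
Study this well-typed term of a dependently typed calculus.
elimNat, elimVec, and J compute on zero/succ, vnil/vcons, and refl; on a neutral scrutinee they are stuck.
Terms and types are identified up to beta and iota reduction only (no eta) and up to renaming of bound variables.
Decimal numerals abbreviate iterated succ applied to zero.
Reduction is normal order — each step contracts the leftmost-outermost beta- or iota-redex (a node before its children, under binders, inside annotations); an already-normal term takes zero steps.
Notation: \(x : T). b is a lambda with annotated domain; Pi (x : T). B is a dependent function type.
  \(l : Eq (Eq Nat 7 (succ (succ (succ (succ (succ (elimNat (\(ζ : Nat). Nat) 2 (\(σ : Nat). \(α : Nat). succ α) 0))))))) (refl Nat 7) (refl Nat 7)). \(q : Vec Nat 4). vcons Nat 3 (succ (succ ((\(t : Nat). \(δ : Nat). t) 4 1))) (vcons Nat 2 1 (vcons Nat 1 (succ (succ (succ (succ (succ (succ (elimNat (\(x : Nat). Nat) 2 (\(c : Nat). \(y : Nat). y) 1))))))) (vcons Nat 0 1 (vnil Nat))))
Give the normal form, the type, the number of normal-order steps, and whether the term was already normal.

normal form:
  \(l : Eq (Eq Nat 7 7) (refl Nat 7) (refl Nat 7)). \(ζ : Vec Nat 4). vcons Nat 3 6 (vcons Nat 2 1 (vcons Nat 1 8 (vcons Nat 0 1 (vnil Nat))))
type:
  Pi (l : Eq (Eq Nat 7 7) (refl Nat 7) (refl Nat 7)). Pi (ζ : Vec Nat 4). Vec Nat 4
reduction steps (normal order): 7
started in normal form: no
first contracted redex: an elimNat iota-redex


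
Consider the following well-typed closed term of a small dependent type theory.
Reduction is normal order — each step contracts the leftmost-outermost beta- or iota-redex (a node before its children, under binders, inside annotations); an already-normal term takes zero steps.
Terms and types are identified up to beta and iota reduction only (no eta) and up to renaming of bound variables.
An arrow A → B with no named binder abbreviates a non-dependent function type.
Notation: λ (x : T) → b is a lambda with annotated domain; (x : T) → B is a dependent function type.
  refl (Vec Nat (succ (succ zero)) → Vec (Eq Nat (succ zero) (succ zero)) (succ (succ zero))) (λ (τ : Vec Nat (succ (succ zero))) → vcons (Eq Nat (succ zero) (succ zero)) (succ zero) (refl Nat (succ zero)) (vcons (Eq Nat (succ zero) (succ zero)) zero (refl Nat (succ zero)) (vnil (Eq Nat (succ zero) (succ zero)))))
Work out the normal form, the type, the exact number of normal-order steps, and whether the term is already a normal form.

normal form:
  refl (Vec Nat (succ (succ zero)) → Vec (Eq Nat (succ zero) (succ zero)) (succ (succ zero))) (λ (τ : Vec Nat (succ (succ zero))) → vcons (Eq Nat (succ zero) (succ zero)) (succ zero) (refl Nat (succ zero)) (vcons (Eq Nat (succ zero) (succ zero)) zero (refl Nat (succ zero)) (vnil (Eq Nat (succ zero) (succ zero)))))
the term's type:
  Eq (Vec Nat (succ (succ zero)) → Vec (Eq Nat (succ zero) (succ zero)) (succ (succ zero))) (λ (τ : Vec Nat (succ (succ zero))) → vcons (Eq Nat (succ zero) (succ zero)) (succ zero) (refl Nat (succ zero)) (vcons (Eq Nat (succ zero) (succ zero)) zero (refl Nat (succ zero)) (vnil (Eq Nat (succ zero) (succ zero))))) (λ (η : Vec Nat (succ (succ zero))) → vcons (Eq Nat (succ zero) (succ zero)) (succ zero) (refl Nat (succ zero)) (vcons (Eq Nat (succ zero) (succ zero)) zero (refl Nat (succ zero)) (vnil (Eq Nat (succ zero) (succ zero)))))
normal-order step count: 0
started in normal form: yes


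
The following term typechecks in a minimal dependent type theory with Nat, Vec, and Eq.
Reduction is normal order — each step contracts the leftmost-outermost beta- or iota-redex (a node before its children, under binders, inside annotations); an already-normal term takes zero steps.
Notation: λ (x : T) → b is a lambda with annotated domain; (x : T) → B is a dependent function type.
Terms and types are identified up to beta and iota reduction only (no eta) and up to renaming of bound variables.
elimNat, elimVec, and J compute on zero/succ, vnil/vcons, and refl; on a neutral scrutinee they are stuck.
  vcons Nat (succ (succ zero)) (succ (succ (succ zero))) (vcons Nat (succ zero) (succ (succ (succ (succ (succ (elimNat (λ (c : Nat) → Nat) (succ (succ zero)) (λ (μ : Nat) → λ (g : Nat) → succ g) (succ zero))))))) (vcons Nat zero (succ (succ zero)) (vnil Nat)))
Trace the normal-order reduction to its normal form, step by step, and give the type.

reduction (normal order):
  vcons Nat (succ (succ zero)) (succ (succ (succ zero))) (vcons Nat (succ zero) (succ (succ (succ (succ (succ (elimNat (λ (c : Nat) → Nat) (succ (succ zero)) (λ (μ : Nat) → λ (g : Nat) → succ g) (succ zero))))))) (vcons Nat zero (succ (succ zero)) (vnil Nat)))
  ~> vcons Nat (succ (succ zero)) (succ (succ (succ zero))) (vcons Nat (succ zero) (succ (succ (succ (succ (succ ((λ (c : Nat) → λ (μ : Nat) → succ μ) zero (elimNat (λ (g : Nat) → Nat) (succ (succ zero)) (λ (a : Nat) → λ (x : Nat) → succ x) zero))))))) (vcons Nat zero (succ (succ zero)) (vnil Nat)))
  ~> vcons Nat (succ (succ zero)) (succ (succ (succ zero))) (vcons Nat (succ zero) (succ (succ (succ (succ (succ ((λ (c : Nat) → succ c) (elimNat (λ (μ : Nat) → Nat) (succ (succ zero)) (λ (g : Nat) → λ (a : Nat) → succ a) zero))))))) (vcons Nat zero (succ (succ zero)) (vnil Nat)))
  ~> vcons Nat (succ (succ zero)) (succ (succ (succ zero))) (vcons Nat (succ zero) (succ (succ (succ (succ (succ (succ (elimNat (λ (c : Nat) → Nat) (succ (succ zero)) (λ (μ : Nat) → λ (g : Nat) → succ g) zero))))))) (vcons Nat zero (succ (succ zero)) (vnil Nat)))
  ~> vcons Nat (succ (succ zero)) (succ (succ (succ zero))) (vcons Nat (succ zero) (succ (succ (succ (succ (succ (succ (succ (succ zero)))))))) (vcons Nat zero (succ (succ zero)) (vnil Nat)))
the term's type:
  Vec Nat (succ (succ (succ zero)))


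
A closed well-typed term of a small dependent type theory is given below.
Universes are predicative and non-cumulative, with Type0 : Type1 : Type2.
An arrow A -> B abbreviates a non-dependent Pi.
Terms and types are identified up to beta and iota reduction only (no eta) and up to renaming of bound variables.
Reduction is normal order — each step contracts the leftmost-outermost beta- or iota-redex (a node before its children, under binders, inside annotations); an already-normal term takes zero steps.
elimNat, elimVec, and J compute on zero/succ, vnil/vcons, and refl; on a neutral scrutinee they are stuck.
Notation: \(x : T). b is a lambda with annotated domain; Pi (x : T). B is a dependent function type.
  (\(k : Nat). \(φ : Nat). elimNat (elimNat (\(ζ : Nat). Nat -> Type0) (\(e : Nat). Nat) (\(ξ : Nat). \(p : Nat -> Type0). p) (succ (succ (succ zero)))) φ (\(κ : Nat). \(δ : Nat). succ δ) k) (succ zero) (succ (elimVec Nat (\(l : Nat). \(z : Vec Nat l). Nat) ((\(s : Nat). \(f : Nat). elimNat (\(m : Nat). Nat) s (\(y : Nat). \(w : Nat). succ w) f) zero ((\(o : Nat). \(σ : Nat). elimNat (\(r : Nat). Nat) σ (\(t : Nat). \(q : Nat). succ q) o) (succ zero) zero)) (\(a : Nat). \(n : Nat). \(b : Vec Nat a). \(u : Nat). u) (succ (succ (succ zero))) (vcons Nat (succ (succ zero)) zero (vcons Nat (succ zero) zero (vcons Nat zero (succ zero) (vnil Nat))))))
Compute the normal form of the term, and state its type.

resulting normal form:
  succ (succ (succ zero))
type:
  Nat
observation: 34 normal-order steps normalize the term, beginning with a beta-redex.


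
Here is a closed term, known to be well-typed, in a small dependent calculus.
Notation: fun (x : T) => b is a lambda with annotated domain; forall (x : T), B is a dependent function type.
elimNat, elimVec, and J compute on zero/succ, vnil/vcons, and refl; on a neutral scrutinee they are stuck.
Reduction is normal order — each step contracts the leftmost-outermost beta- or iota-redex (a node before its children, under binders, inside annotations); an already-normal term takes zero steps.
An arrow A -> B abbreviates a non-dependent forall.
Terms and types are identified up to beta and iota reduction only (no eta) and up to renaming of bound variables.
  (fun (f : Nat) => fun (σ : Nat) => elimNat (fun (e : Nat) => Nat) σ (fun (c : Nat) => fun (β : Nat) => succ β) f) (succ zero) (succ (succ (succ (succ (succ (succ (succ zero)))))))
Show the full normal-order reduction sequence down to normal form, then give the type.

reduction (normal order):
  (fun (f : Nat) => fun (σ : Nat) => elimNat (fun (e : Nat) => Nat) σ (fun (c : Nat) => fun (β : Nat) => succ β) f) (succ zero) (succ (succ (succ (succ (succ (succ (succ zero)))))))
  ~> (fun (f : Nat) => elimNat (fun (σ : Nat) => Nat) f (fun (e : Nat) => fun (c : Nat) => succ c) (succ zero)) (succ (succ (succ (succ (succ (succ (succ zero)))))))
  ~> elimNat (fun (f : Nat) => Nat) (succ (succ (succ (succ (succ (succ (succ zero))))))) (fun (σ : Nat) => fun (e : Nat) => succ e) (succ zero)
  ~> (fun (f : Nat) => fun (σ : Nat) => succ σ) zero (elimNat (fun (e : Nat) => Nat) (succ (succ (succ (succ (succ (succ (succ zero))))))) (fun (c : Nat) => fun (β : Nat) => succ β) zero)
  ~> (fun (f : Nat) => succ f) (elimNat (fun (σ : Nat) => Nat) (succ (succ (succ (succ (succ (succ (succ zero))))))) (fun (e : Nat) => fun (c : Nat) => succ c) zero)
  ~> succ (elimNat (fun (f : Nat) => Nat) (succ (succ (succ (succ (succ (succ (succ zero))))))) (fun (σ : Nat) => fun (e : Nat) => succ e) zero)
  ~> succ (succ (succ (succ (succ (succ (succ (succ zero)))))))
type:
  Nat


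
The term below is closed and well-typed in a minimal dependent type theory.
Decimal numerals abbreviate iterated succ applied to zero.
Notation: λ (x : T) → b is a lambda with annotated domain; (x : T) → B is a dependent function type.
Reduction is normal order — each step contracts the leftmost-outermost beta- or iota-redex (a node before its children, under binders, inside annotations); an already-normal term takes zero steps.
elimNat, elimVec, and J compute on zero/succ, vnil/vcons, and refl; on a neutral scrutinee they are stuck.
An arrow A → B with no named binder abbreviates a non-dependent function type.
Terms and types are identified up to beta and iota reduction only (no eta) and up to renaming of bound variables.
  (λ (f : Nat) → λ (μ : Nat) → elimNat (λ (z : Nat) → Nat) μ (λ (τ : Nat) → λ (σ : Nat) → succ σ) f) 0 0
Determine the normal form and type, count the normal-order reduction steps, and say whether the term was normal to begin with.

normal form:
  0
inferred type:
  Nat
reduction steps (normal order): 3
term was already normal: no
first contracted redex: a beta-redex


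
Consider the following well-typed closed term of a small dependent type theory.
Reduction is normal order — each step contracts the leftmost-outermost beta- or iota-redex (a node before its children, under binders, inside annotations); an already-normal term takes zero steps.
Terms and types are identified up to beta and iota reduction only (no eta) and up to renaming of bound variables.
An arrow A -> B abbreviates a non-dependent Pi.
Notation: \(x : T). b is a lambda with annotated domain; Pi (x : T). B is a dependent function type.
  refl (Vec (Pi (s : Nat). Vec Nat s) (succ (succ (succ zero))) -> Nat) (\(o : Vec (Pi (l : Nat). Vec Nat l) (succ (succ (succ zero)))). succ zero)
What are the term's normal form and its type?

reduced normal form:
  refl (Vec (Pi (s : Nat). Vec Nat s) (succ (succ (succ zero))) -> Nat) (\(o : Vec (Pi (l : Nat). Vec Nat l) (succ (succ (succ zero)))). succ zero)
type:
  Eq (Vec (Pi (s : Nat). Vec Nat s) (succ (succ (succ zero))) -> Nat) (\(o : Vec (Pi (l : Nat). Vec Nat l) (succ (succ (succ zero)))). succ zero) (\(z : Vec (Pi (ω : Nat). Vec Nat ω) (succ (succ (succ zero)))). succ zero)
observation: no redex remains anywhere in the term; it is its own normal form.


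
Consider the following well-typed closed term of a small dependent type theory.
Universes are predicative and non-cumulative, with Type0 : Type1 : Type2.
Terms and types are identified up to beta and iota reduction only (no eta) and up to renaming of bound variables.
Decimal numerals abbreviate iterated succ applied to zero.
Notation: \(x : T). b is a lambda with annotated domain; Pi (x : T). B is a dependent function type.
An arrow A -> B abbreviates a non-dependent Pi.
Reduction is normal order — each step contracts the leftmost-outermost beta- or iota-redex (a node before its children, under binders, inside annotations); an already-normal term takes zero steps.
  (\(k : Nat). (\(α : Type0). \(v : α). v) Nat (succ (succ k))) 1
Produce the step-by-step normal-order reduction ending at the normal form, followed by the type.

normal-order reduction sequence:
  (\(k : Nat). (\(α : Type0). \(v : α). v) Nat (succ (succ k))) 1
  ~> (\(k : Type0). \(α : k). α) Nat 3
  ~> (\(k : Nat). k) 3
  ~> 3
the term's type:
  Nat


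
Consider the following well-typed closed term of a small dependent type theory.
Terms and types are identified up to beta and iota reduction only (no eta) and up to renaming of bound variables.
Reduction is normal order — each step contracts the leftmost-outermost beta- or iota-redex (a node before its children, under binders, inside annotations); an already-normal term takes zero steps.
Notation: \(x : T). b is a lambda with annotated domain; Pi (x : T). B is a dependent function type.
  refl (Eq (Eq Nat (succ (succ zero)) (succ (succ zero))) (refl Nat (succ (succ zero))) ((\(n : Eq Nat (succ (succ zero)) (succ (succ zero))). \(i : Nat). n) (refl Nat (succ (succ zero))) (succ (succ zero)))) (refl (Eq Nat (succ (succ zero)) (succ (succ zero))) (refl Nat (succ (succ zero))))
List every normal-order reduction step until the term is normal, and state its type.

normal-order reduction:
  refl (Eq (Eq Nat (succ (succ zero)) (succ (succ zero))) (refl Nat (succ (succ zero))) ((\(n : Eq Nat (succ (succ zero)) (succ (succ zero))). \(i : Nat). n) (refl Nat (succ (succ zero))) (succ (succ zero)))) (refl (Eq Nat (succ (succ zero)) (succ (succ zero))) (refl Nat (succ (succ zero))))
  ~> refl (Eq (Eq Nat (succ (succ zero)) (succ (succ zero))) (refl Nat (succ (succ zero))) ((\(n : Nat). refl Nat (succ (succ zero))) (succ (succ zero)))) (refl (Eq Nat (succ (succ zero)) (succ (succ zero))) (refl Nat (succ (succ zero))))
  ~> refl (Eq (Eq Nat (succ (succ zero)) (succ (succ zero))) (refl Nat (succ (succ zero))) (refl Nat (succ (succ zero)))) (refl (Eq Nat (succ (succ zero)) (succ (succ zero))) (refl Nat (succ (succ zero))))
inferred type:
  Eq (Eq (Eq Nat (succ (succ zero)) (succ (succ zero))) (refl Nat (succ (succ zero))) (refl Nat (succ (succ zero)))) (refl (Eq Nat (succ (succ zero)) (succ (succ zero))) (refl Nat (succ (succ zero)))) (refl (Eq Nat (succ (succ zero)) (succ (succ zero))) (refl Nat (succ (succ zero))))


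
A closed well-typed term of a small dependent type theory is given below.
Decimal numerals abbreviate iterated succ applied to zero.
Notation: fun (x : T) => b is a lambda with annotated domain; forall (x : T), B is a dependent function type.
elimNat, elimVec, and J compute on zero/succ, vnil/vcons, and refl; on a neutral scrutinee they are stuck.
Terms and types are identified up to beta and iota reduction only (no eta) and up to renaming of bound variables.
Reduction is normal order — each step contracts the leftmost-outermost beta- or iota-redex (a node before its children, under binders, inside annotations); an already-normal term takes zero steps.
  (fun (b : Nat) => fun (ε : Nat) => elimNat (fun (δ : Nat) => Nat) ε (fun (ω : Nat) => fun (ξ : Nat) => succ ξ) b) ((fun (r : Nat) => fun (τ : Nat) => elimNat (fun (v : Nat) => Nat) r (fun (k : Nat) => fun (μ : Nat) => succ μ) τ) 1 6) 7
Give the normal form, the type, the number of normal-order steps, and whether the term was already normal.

normal form:
  14
type:
  Nat
steps to reach normal form (normal order): 45
term was already normal: no
first contracted redex: a beta-redex


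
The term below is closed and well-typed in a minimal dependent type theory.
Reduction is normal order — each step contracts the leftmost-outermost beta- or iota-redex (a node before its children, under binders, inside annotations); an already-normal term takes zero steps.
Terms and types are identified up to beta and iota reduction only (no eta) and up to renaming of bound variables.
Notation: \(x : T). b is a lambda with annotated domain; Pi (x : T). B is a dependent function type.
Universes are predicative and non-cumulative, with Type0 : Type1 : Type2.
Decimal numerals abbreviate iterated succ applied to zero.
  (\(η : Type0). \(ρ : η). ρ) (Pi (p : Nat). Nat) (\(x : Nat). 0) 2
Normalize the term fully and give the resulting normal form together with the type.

reduced normal form:
  0
type:
  Nat
observation: 3 normal-order steps normalize the term, beginning with a beta-redex.


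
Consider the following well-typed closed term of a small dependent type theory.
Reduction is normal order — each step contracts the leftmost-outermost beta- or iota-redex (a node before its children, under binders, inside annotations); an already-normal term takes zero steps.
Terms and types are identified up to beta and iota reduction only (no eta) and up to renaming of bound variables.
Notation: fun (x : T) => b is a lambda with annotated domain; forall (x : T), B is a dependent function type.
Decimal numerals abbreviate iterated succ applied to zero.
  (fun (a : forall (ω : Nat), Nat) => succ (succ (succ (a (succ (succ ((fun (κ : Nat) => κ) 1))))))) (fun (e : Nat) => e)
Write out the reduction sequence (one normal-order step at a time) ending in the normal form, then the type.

reduction (normal order):
  (fun (a : forall (ω : Nat), Nat) => succ (succ (succ (a (succ (succ ((fun (κ : Nat) => κ) 1))))))) (fun (e : Nat) => e)
  ~> succ (succ (succ ((fun (a : Nat) => a) (succ (succ ((fun (ω : Nat) => ω) 1))))))
  ~> succ (succ (succ (succ (succ ((fun (a : Nat) => a) 1)))))
  ~> 6
type:
  Nat


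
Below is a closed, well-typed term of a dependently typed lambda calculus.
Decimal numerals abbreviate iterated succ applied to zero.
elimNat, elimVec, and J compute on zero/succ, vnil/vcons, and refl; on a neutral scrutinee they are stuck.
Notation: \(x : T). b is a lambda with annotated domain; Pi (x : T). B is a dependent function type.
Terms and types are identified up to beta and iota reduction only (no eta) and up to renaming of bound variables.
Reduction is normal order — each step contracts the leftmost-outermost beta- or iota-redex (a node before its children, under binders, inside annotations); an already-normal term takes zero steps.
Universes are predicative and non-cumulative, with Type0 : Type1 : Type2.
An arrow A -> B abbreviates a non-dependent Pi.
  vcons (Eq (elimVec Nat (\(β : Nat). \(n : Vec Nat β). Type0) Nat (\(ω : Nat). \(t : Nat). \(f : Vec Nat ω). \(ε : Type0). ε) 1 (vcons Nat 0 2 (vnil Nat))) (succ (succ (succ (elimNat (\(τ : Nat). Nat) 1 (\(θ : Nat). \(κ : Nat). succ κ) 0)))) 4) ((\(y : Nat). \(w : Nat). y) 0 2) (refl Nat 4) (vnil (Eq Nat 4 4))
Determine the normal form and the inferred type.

normal form:
  vcons (Eq Nat 4 4) 0 (refl Nat 4) (vnil (Eq Nat 4 4))
the term's type:
  Vec (Eq Nat 4 4) 1


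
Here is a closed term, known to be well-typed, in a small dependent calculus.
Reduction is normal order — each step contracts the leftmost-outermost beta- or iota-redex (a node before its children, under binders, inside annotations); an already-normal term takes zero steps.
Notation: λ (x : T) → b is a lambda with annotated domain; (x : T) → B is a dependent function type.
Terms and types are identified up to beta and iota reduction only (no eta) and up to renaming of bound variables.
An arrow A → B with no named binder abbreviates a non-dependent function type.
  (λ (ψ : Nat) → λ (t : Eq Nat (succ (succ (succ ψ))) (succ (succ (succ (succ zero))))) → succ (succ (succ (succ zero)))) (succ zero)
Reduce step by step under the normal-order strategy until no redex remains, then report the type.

reduction (normal order):
  (λ (ψ : Nat) → λ (t : Eq Nat (succ (succ (succ ψ))) (succ (succ (succ (succ zero))))) → succ (succ (succ (succ zero)))) (succ zero)
  ~> λ (ψ : Eq Nat (succ (succ (succ (succ zero)))) (succ (succ (succ (succ zero))))) → succ (succ (succ (succ zero)))
type:
  Eq Nat (succ (succ (succ (succ zero)))) (succ (succ (succ (succ zero)))) → Nat


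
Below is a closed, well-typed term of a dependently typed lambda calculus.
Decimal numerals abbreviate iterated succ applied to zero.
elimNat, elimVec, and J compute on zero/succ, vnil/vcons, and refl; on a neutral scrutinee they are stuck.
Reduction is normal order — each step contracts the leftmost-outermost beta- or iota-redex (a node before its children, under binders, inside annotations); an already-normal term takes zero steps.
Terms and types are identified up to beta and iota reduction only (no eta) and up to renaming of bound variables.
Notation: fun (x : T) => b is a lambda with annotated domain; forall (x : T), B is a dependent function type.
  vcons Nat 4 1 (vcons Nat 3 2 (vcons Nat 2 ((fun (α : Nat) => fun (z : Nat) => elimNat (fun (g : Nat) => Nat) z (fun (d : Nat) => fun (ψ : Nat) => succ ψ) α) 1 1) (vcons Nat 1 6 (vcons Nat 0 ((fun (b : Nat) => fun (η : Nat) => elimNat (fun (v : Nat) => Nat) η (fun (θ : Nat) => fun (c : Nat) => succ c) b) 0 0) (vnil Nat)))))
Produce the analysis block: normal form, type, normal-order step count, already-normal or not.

reduced normal form:
  vcons Nat 4 1 (vcons Nat 3 2 (vcons Nat 2 2 (vcons Nat 1 6 (vcons Nat 0 0 (vnil Nat)))))
the term's type:
  Vec Nat 5
steps to reach normal form (normal order): 9
term was already normal: no
first redex: a beta-redex


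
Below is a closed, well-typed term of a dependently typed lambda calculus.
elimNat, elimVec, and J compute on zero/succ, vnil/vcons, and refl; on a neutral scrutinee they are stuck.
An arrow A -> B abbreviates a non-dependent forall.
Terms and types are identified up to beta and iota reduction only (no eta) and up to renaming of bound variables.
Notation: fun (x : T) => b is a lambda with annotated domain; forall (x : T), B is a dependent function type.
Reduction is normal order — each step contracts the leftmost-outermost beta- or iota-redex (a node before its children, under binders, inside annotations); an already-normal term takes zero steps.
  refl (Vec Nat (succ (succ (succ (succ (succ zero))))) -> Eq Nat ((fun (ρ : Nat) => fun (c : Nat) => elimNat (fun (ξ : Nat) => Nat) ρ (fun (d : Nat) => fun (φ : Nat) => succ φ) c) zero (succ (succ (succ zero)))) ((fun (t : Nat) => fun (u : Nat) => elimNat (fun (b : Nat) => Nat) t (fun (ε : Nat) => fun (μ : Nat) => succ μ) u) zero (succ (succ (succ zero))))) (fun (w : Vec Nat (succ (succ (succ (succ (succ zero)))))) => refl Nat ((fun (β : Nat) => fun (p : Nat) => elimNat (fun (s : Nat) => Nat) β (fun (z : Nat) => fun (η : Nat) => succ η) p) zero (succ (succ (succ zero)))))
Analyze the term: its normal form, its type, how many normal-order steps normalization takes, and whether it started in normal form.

reduced normal form:
  refl (Vec Nat (succ (succ (succ (succ (succ zero))))) -> Eq Nat (succ (succ (succ zero))) (succ (succ (succ zero)))) (fun (ρ : Vec Nat (succ (succ (succ (succ (succ zero)))))) => refl Nat (succ (succ (succ zero))))
inferred type:
  Eq (Vec Nat (succ (succ (succ (succ (succ zero))))) -> Eq Nat (succ (succ (succ zero))) (succ (succ (succ zero)))) (fun (ρ : Vec Nat (succ (succ (succ (succ (succ zero)))))) => refl Nat (succ (succ (succ zero)))) (fun (c : Vec Nat (succ (succ (succ (succ (succ zero)))))) => refl Nat (succ (succ (succ zero))))
normal-order step count: 36
term was already normal: no
first contracted redex: a beta-redex
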